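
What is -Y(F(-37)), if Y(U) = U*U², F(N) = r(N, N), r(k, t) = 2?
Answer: -8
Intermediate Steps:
F(N) = 2
Y(U) = U³
-Y(F(-37)) = -1*2³ = -1*8 = -8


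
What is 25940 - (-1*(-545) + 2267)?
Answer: 23128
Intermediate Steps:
25940 - (-1*(-545) + 2267) = 25940 - (545 + 2267) = 25940 - 1*2812 = 25940 - 2812 = 23128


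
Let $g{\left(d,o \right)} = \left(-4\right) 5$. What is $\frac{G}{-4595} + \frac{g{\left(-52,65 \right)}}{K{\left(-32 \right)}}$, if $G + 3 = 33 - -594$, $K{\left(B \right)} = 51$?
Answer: $- \frac{123724}{234345} \approx -0.52796$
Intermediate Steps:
$g{\left(d,o \right)} = -20$
$G = 624$ ($G = -3 + \left(33 - -594\right) = -3 + \left(33 + 594\right) = -3 + 627 = 624$)
$\frac{G}{-4595} + \frac{g{\left(-52,65 \right)}}{K{\left(-32 \right)}} = \frac{624}{-4595} - \frac{20}{51} = 624 \left(- \frac{1}{4595}\right) - \frac{20}{51} = - \frac{624}{4595} - \frac{20}{51} = - \frac{123724}{234345}$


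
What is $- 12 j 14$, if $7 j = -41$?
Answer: $984$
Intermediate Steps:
$j = - \frac{41}{7}$ ($j = \frac{1}{7} \left(-41\right) = - \frac{41}{7} \approx -5.8571$)
$- 12 j 14 = \left(-12\right) \left(- \frac{41}{7}\right) 14 = \frac{492}{7} \cdot 14 = 984$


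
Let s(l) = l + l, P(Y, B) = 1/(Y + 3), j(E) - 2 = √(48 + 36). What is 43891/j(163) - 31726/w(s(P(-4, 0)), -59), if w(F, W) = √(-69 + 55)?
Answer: -43891/40 + 43891*√21/40 + 15863*I*√14/7 ≈ 3931.1 + 8479.1*I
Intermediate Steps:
j(E) = 2 + 2*√21 (j(E) = 2 + √(48 + 36) = 2 + √84 = 2 + 2*√21)
P(Y, B) = 1/(3 + Y)
s(l) = 2*l
w(F, W) = I*√14 (w(F, W) = √(-14) = I*√14)
43891/j(163) - 31726/w(s(P(-4, 0)), -59) = 43891/(2 + 2*√21) - 31726*(-I*√14/14) = 43891/(2 + 2*√21) - (-15863)*I*√14/7 = 43891/(2 + 2*√21) + 15863*I*√14/7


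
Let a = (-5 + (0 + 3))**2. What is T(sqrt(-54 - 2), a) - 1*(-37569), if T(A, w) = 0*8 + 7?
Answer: 37576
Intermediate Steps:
a = 4 (a = (-5 + 3)**2 = (-2)**2 = 4)
T(A, w) = 7 (T(A, w) = 0 + 7 = 7)
T(sqrt(-54 - 2), a) - 1*(-37569) = 7 - 1*(-37569) = 7 + 37569 = 37576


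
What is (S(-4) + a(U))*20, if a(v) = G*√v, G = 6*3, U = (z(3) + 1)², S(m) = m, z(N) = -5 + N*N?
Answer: 1720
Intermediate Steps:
z(N) = -5 + N²
U = 25 (U = ((-5 + 3²) + 1)² = ((-5 + 9) + 1)² = (4 + 1)² = 5² = 25)
G = 18
a(v) = 18*√v
(S(-4) + a(U))*20 = (-4 + 18*√25)*20 = (-4 + 18*5)*20 = (-4 + 90)*20 = 86*20 = 1720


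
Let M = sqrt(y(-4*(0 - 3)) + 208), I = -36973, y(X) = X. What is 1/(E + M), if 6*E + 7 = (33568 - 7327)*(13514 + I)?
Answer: -923381439/94737031321076989 - 18*sqrt(55)/94737031321076989 ≈ -9.7468e-9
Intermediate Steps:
E = -307793813/3 (E = -7/6 + ((33568 - 7327)*(13514 - 36973))/6 = -7/6 + (26241*(-23459))/6 = -7/6 + (1/6)*(-615587619) = -7/6 - 205195873/2 = -307793813/3 ≈ -1.0260e+8)
M = 2*sqrt(55) (M = sqrt(-4*(0 - 3) + 208) = sqrt(-4*(-3) + 208) = sqrt(12 + 208) = sqrt(220) = 2*sqrt(55) ≈ 14.832)
1/(E + M) = 1/(-307793813/3 + 2*sqrt(55))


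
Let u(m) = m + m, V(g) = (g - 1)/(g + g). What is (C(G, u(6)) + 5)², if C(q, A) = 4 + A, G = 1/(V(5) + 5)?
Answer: 441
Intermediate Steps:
V(g) = (-1 + g)/(2*g) (V(g) = (-1 + g)/((2*g)) = (-1 + g)*(1/(2*g)) = (-1 + g)/(2*g))
u(m) = 2*m
G = 5/27 (G = 1/((½)*(-1 + 5)/5 + 5) = 1/((½)*(⅕)*4 + 5) = 1/(⅖ + 5) = 1/(27/5) = 5/27 ≈ 0.18519)
(C(G, u(6)) + 5)² = ((4 + 2*6) + 5)² = ((4 + 12) + 5)² = (16 + 5)² = 21² = 441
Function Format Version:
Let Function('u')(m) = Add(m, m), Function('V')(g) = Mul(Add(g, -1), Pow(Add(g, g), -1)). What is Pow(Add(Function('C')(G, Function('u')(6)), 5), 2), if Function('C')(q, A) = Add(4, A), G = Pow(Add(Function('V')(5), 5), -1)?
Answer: 441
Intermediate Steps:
Function('V')(g) = Mul(Rational(1, 2), Pow(g, -1), Add(-1, g)) (Function('V')(g) = Mul(Add(-1, g), Pow(Mul(2, g), -1)) = Mul(Add(-1, g), Mul(Rational(1, 2), Pow(g, -1))) = Mul(Rational(1, 2), Pow(g, -1), Add(-1, g)))
Function('u')(m) = Mul(2, m)
G = Rational(5, 27) (G = Pow(Add(Mul(Rational(1, 2), Pow(5, -1), Add(-1, 5)), 5), -1) = Pow(Add(Mul(Rational(1, 2), Rational(1, 5), 4), 5), -1) = Pow(Add(Rational(2, 5), 5), -1) = Pow(Rational(27, 5), -1) = Rational(5, 27) ≈ 0.18519)
Pow(Add(Function('C')(G, Function('u')(6)), 5), 2) = Pow(Add(Add(4, Mul(2, 6)), 5), 2) = Pow(Add(Add(4, 12), 5), 2) = Pow(Add(16, 5), 2) = Pow(21, 2) = 441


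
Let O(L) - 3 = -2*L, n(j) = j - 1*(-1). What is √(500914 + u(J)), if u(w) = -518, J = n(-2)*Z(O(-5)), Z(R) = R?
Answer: 2*√125099 ≈ 707.39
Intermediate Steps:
n(j) = 1 + j (n(j) = j + 1 = 1 + j)
O(L) = 3 - 2*L
J = -13 (J = (1 - 2)*(3 - 2*(-5)) = -(3 + 10) = -1*13 = -13)
√(500914 + u(J)) = √(500914 - 518) = √500396 = 2*√125099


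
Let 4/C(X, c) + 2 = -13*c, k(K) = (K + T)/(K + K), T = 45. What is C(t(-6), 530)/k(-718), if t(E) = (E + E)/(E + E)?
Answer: -1436/1159579 ≈ -0.0012384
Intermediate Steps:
t(E) = 1 (t(E) = (2*E)/((2*E)) = (2*E)*(1/(2*E)) = 1)
k(K) = (45 + K)/(2*K) (k(K) = (K + 45)/(K + K) = (45 + K)/((2*K)) = (45 + K)*(1/(2*K)) = (45 + K)/(2*K))
C(X, c) = 4/(-2 - 13*c)
C(t(-6), 530)/k(-718) = (-4/(2 + 13*530))/(((½)*(45 - 718)/(-718))) = (-4/(2 + 6890))/(((½)*(-1/718)*(-673))) = (-4/6892)/(673/1436) = -4*1/6892*(1436/673) = -1/1723*1436/673 = -1436/1159579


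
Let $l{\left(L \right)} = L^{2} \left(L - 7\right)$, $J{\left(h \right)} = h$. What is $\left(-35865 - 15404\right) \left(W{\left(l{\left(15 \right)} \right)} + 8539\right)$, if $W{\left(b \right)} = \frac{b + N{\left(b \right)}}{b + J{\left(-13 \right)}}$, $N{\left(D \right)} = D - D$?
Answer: $- \frac{782415850117}{1787} \approx -4.3784 \cdot 10^{8}$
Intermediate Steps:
$N{\left(D \right)} = 0$
$l{\left(L \right)} = L^{2} \left(-7 + L\right)$
$W{\left(b \right)} = \frac{b}{-13 + b}$ ($W{\left(b \right)} = \frac{b + 0}{b - 13} = \frac{b}{-13 + b}$)
$\left(-35865 - 15404\right) \left(W{\left(l{\left(15 \right)} \right)} + 8539\right) = \left(-35865 - 15404\right) \left(\frac{15^{2} \left(-7 + 15\right)}{-13 + 15^{2} \left(-7 + 15\right)} + 8539\right) = - 51269 \left(\frac{225 \cdot 8}{-13 + 225 \cdot 8} + 8539\right) = - 51269 \left(\frac{1800}{-13 + 1800} + 8539\right) = - 51269 \left(\frac{1800}{1787} + 8539\right) = \left(-51269\right) \frac{15260993}{1787} = - \frac{782415850117}{1787}$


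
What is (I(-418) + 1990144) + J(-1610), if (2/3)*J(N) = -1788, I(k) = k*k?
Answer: 2162186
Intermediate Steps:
I(k) = k**2
J(N) = -2682 (J(N) = (3/2)*(-1788) = -2682)
(I(-418) + 1990144) + J(-1610) = ((-418)**2 + 1990144) - 2682 = (174724 + 1990144) - 2682 = 2164868 - 2682 = 2162186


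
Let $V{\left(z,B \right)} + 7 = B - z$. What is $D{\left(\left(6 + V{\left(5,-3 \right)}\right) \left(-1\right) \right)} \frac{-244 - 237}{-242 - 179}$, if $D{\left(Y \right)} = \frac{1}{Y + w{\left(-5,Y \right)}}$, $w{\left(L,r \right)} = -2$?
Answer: $\frac{481}{2947} \approx 0.16322$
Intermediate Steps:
$V{\left(z,B \right)} = -7 + B - z$ ($V{\left(z,B \right)} = -7 + \left(B - z\right) = -7 + B - z$)
$D{\left(Y \right)} = \frac{1}{-2 + Y}$ ($D{\left(Y \right)} = \frac{1}{Y - 2} = \frac{1}{-2 + Y}$)
$D{\left(\left(6 + V{\left(5,-3 \right)}\right) \left(-1\right) \right)} \frac{-244 - 237}{-242 - 179} = \frac{\left(-244 - 237\right) \frac{1}{-242 - 179}}{-2 + \left(6 - 15\right) \left(-1\right)} = \frac{\left(-481\right) \frac{1}{-421}}{-2 + \left(6 - 15\right) \left(-1\right)} = \frac{\left(-481\right) \left(- \frac{1}{421}\right)}{-2 + \left(6 - 15\right) \left(-1\right)} = \frac{1}{-2 - -9} \cdot \frac{481}{421} = \frac{1}{-2 + 9} \cdot \frac{481}{421} = \frac{1}{7} \cdot \frac{481}{421} = \frac{481}{2947}$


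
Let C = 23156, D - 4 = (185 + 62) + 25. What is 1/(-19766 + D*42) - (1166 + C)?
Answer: -198808029/8174 ≈ -24322.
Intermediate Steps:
D = 276 (D = 4 + ((185 + 62) + 25) = 4 + (247 + 25) = 4 + 272 = 276)
1/(-19766 + D*42) - (1166 + C) = 1/(-19766 + 276*42) - (1166 + 23156) = 1/(-19766 + 11592) - 1*24322 = 1/(-8174) - 24322 = -1/8174 - 24322 = -198808029/8174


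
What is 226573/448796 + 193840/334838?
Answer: 81429933407/75136977524 ≈ 1.0838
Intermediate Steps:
226573/448796 + 193840/334838 = 226573*(1/448796) + 193840*(1/334838) = 226573/448796 + 96920/167419 = 81429933407/75136977524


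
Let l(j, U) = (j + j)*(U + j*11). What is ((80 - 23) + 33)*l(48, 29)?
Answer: 4812480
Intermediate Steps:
l(j, U) = 2*j*(U + 11*j) (l(j, U) = (2*j)*(U + 11*j) = 2*j*(U + 11*j))
((80 - 23) + 33)*l(48, 29) = ((80 - 23) + 33)*(2*48*(29 + 11*48)) = (57 + 33)*(2*48*(29 + 528)) = 90*(2*48*557) = 90*53472 = 4812480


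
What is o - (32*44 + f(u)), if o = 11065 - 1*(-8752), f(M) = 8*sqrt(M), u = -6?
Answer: 18409 - 8*I*sqrt(6) ≈ 18409.0 - 19.596*I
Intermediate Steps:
o = 19817 (o = 11065 + 8752 = 19817)
o - (32*44 + f(u)) = 19817 - (32*44 + 8*sqrt(-6)) = 19817 - (1408 + 8*(I*sqrt(6))) = 19817 - (1408 + 8*I*sqrt(6)) = 19817 + (-1408 - 8*I*sqrt(6)) = 18409 - 8*I*sqrt(6)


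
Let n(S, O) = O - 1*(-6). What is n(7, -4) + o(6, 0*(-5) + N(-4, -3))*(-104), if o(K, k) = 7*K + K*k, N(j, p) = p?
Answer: -2494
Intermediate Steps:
n(S, O) = 6 + O (n(S, O) = O + 6 = 6 + O)
n(7, -4) + o(6, 0*(-5) + N(-4, -3))*(-104) = (6 - 4) + (6*(7 + (0*(-5) - 3)))*(-104) = 2 + (6*(7 + (0 - 3)))*(-104) = 2 + (6*(7 - 3))*(-104) = 2 + (6*4)*(-104) = 2 + 24*(-104) = 2 - 2496 = -2494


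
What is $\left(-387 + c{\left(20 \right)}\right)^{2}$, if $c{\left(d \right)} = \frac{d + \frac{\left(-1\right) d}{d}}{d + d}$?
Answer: $\frac{239042521}{1600} \approx 1.494 \cdot 10^{5}$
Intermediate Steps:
$c{\left(d \right)} = \frac{-1 + d}{2 d}$ ($c{\left(d \right)} = \frac{d - 1}{2 d} = \left(-1 + d\right) \frac{1}{2 d} = \frac{-1 + d}{2 d}$)
$\left(-387 + c{\left(20 \right)}\right)^{2} = \left(-387 + \frac{-1 + 20}{2 \cdot 20}\right)^{2} = \left(-387 + \frac{1}{2} \cdot \frac{1}{20} \cdot 19\right)^{2} = \left(-387 + \frac{19}{40}\right)^{2} = \left(- \frac{15461}{40}\right)^{2} = \frac{239042521}{1600}$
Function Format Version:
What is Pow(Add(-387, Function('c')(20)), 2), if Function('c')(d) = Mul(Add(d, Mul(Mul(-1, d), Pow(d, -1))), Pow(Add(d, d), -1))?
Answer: Rational(239042521, 1600) ≈ 1.4940e+5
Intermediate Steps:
Function('c')(d) = Mul(Rational(1, 2), Pow(d, -1), Add(-1, d)) (Function('c')(d) = Mul(Add(d, -1), Pow(Mul(2, d), -1)) = Mul(Add(-1, d), Mul(Rational(1, 2), Pow(d, -1))) = Mul(Rational(1, 2), Pow(d, -1), Add(-1, d)))
Pow(Add(-387, Function('c')(20)), 2) = Pow(Add(-387, Mul(Rational(1, 2), Pow(20, -1), Add(-1, 20))), 2) = Pow(Add(-387, Mul(Rational(1, 2), Rational(1, 20), 19)), 2) = Pow(Add(-387, Rational(19, 40)), 2) = Pow(Rational(-15461, 40), 2) = Rational(239042521, 1600)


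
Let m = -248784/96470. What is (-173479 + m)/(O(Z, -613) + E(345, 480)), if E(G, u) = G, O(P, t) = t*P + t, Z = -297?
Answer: -8367883957/8768785355 ≈ -0.95428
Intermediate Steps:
m = -124392/48235 (m = -248784*1/96470 = -124392/48235 ≈ -2.5789)
O(P, t) = t + P*t (O(P, t) = P*t + t = t + P*t)
(-173479 + m)/(O(Z, -613) + E(345, 480)) = (-173479 - 124392/48235)/(-613*(1 - 297) + 345) = -8367883957/(48235*(-613*(-296) + 345)) = -8367883957/(48235*(181448 + 345)) = -8367883957/48235/181793 = -8367883957/48235*1/181793 = -8367883957/8768785355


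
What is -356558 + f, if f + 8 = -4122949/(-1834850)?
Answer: -654241002151/1834850 ≈ -3.5656e+5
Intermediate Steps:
f = -10555851/1834850 (f = -8 - 4122949/(-1834850) = -8 - 4122949*(-1/1834850) = -8 + 4122949/1834850 = -10555851/1834850 ≈ -5.7530)
-356558 + f = -356558 - 10555851/1834850 = -654241002151/1834850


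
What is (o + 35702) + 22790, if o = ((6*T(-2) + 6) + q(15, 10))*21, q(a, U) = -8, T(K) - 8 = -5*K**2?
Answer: 56938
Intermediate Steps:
T(K) = 8 - 5*K**2
o = -1554 (o = ((6*(8 - 5*(-2)**2) + 6) - 8)*21 = ((6*(8 - 5*4) + 6) - 8)*21 = ((6*(8 - 20) + 6) - 8)*21 = ((6*(-12) + 6) - 8)*21 = ((-72 + 6) - 8)*21 = (-66 - 8)*21 = -74*21 = -1554)
(o + 35702) + 22790 = (-1554 + 35702) + 22790 = 34148 + 22790 = 56938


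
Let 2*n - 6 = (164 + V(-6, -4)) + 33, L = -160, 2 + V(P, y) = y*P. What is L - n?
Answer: -545/2 ≈ -272.50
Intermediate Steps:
V(P, y) = -2 + P*y (V(P, y) = -2 + y*P = -2 + P*y)
n = 225/2 (n = 3 + ((164 + (-2 - 6*(-4))) + 33)/2 = 3 + ((164 + (-2 + 24)) + 33)/2 = 3 + ((164 + 22) + 33)/2 = 3 + (186 + 33)/2 = 3 + (½)*219 = 3 + 219/2 = 225/2 ≈ 112.50)
L - n = -160 - 1*225/2 = -160 - 225/2 = -545/2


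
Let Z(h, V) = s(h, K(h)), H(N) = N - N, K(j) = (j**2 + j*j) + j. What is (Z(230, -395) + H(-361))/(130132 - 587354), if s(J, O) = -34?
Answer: 17/228611 ≈ 7.4362e-5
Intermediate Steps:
K(j) = j + 2*j**2 (K(j) = (j**2 + j**2) + j = 2*j**2 + j = j + 2*j**2)
H(N) = 0
Z(h, V) = -34
(Z(230, -395) + H(-361))/(130132 - 587354) = (-34 + 0)/(130132 - 587354) = -34/(-457222) = -34*(-1/457222) = 17/228611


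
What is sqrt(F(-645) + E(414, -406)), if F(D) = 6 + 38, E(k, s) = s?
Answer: I*sqrt(362) ≈ 19.026*I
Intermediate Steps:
F(D) = 44
sqrt(F(-645) + E(414, -406)) = sqrt(44 - 406) = sqrt(-362) = I*sqrt(362)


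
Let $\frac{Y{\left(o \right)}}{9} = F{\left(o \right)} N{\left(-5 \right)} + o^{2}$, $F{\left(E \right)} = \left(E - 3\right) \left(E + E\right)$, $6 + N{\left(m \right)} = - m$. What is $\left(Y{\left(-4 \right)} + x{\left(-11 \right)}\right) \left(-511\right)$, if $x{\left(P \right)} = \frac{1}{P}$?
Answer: $\frac{2024071}{11} \approx 1.8401 \cdot 10^{5}$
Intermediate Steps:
$N{\left(m \right)} = -6 - m$
$F{\left(E \right)} = 2 E \left(-3 + E\right)$ ($F{\left(E \right)} = \left(-3 + E\right) 2 E = 2 E \left(-3 + E\right)$)
$Y{\left(o \right)} = 9 o^{2} - 18 o \left(-3 + o\right)$ ($Y{\left(o \right)} = 9 \left(2 o \left(-3 + o\right) \left(-6 - -5\right) + o^{2}\right) = 9 \left(2 o \left(-3 + o\right) \left(-6 + 5\right) + o^{2}\right) = 9 \left(2 o \left(-3 + o\right) \left(-1\right) + o^{2}\right) = 9 \left(- 2 o \left(-3 + o\right) + o^{2}\right) = 9 \left(o^{2} - 2 o \left(-3 + o\right)\right) = 9 o^{2} - 18 o \left(-3 + o\right)$)
$\left(Y{\left(-4 \right)} + x{\left(-11 \right)}\right) \left(-511\right) = \left(9 \left(-4\right) \left(6 - -4\right) + \frac{1}{-11}\right) \left(-511\right) = \left(9 \left(-4\right) \left(6 + 4\right) - \frac{1}{11}\right) \left(-511\right) = \left(9 \left(-4\right) 10 - \frac{1}{11}\right) \left(-511\right) = \left(-360 - \frac{1}{11}\right) \left(-511\right) = \left(- \frac{3961}{11}\right) \left(-511\right) = \frac{2024071}{11}$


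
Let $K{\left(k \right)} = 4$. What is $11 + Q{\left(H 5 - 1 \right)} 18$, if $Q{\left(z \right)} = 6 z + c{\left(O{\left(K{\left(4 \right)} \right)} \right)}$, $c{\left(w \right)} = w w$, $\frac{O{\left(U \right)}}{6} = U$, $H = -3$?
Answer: $8651$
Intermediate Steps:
$O{\left(U \right)} = 6 U$
$c{\left(w \right)} = w^{2}$
$Q{\left(z \right)} = 576 + 6 z$ ($Q{\left(z \right)} = 6 z + \left(6 \cdot 4\right)^{2} = 6 z + 24^{2} = 6 z + 576 = 576 + 6 z$)
$11 + Q{\left(H 5 - 1 \right)} 18 = 11 + \left(576 + 6 \left(\left(-3\right) 5 - 1\right)\right) 18 = 11 + \left(576 + 6 \left(-15 - 1\right)\right) 18 = 11 + \left(576 + 6 \left(-16\right)\right) 18 = 11 + \left(576 - 96\right) 18 = 11 + 480 \cdot 18 = 11 + 8640 = 8651$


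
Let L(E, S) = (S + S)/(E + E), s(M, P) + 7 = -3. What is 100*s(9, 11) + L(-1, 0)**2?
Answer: -1000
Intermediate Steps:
s(M, P) = -10 (s(M, P) = -7 - 3 = -10)
L(E, S) = S/E (L(E, S) = (2*S)/((2*E)) = (2*S)*(1/(2*E)) = S/E)
100*s(9, 11) + L(-1, 0)**2 = 100*(-10) + (0/(-1))**2 = -1000 + (0*(-1))**2 = -1000 + 0**2 = -1000 + 0 = -1000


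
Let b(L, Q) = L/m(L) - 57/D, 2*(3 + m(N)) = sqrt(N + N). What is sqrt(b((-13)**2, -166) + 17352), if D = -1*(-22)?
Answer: sqrt(-50219092 + 109162482*sqrt(2))/(22*sqrt(-6 + 13*sqrt(2))) ≈ 131.82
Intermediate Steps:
D = 22
m(N) = -3 + sqrt(2)*sqrt(N)/2 (m(N) = -3 + sqrt(N + N)/2 = -3 + sqrt(2*N)/2 = -3 + (sqrt(2)*sqrt(N))/2 = -3 + sqrt(2)*sqrt(N)/2)
b(L, Q) = -57/22 + L/(-3 + sqrt(2)*sqrt(L)/2) (b(L, Q) = L/(-3 + sqrt(2)*sqrt(L)/2) - 57/22 = -57/22 + L/(-3 + sqrt(2)*sqrt(L)/2))
sqrt(b((-13)**2, -166) + 17352) = sqrt((342 + 44*(-13)**2 - 57*sqrt(2)*sqrt((-13)**2))/(22*(-6 + sqrt(2)*sqrt((-13)**2))) + 17352) = sqrt((342 + 44*169 - 57*sqrt(2)*sqrt(169))/(22*(-6 + sqrt(2)*sqrt(169))) + 17352) = sqrt((342 + 7436 - 57*sqrt(2)*13)/(22*(-6 + sqrt(2)*13)) + 17352) = sqrt((342 + 7436 - 741*sqrt(2))/(22*(-6 + 13*sqrt(2))) + 17352) = sqrt((7778 - 741*sqrt(2))/(22*(-6 + 13*sqrt(2))) + 17352) = sqrt(17352 + (7778 - 741*sqrt(2))/(22*(-6 + 13*sqrt(2))))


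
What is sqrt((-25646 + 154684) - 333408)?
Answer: I*sqrt(204370) ≈ 452.07*I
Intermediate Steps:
sqrt((-25646 + 154684) - 333408) = sqrt(129038 - 333408) = sqrt(-204370) = I*sqrt(204370)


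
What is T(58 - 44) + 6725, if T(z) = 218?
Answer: 6943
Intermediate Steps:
T(58 - 44) + 6725 = 218 + 6725 = 6943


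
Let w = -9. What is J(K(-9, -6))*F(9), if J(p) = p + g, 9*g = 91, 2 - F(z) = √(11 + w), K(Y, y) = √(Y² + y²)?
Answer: (2 - √2)*(91 + 27*√13)/9 ≈ 12.259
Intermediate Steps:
F(z) = 2 - √2 (F(z) = 2 - √(11 - 9) = 2 - √2)
g = 91/9 (g = (⅑)*91 = 91/9 ≈ 10.111)
J(p) = 91/9 + p (J(p) = p + 91/9 = 91/9 + p)
J(K(-9, -6))*F(9) = (91/9 + √((-9)² + (-6)²))*(2 - √2) = (91/9 + √(81 + 36))*(2 - √2) = (91/9 + √117)*(2 - √2) = (91/9 + 3*√13)*(2 - √2) = (2 - √2)*(91/9 + 3*√13)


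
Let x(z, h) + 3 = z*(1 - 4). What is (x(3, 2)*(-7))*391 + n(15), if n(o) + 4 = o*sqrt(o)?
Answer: 32840 + 15*sqrt(15) ≈ 32898.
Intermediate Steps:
n(o) = -4 + o**(3/2) (n(o) = -4 + o*sqrt(o) = -4 + o**(3/2))
x(z, h) = -3 - 3*z (x(z, h) = -3 + z*(1 - 4) = -3 + z*(-3) = -3 - 3*z)
(x(3, 2)*(-7))*391 + n(15) = ((-3 - 3*3)*(-7))*391 + (-4 + 15**(3/2)) = ((-3 - 9)*(-7))*391 + (-4 + 15*sqrt(15)) = -12*(-7)*391 + (-4 + 15*sqrt(15)) = 84*391 + (-4 + 15*sqrt(15)) = 32844 + (-4 + 15*sqrt(15)) = 32840 + 15*sqrt(15)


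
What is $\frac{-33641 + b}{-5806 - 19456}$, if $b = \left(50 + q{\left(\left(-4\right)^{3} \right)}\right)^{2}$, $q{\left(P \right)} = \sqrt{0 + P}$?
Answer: $\frac{31205}{25262} - \frac{400 i}{12631} \approx 1.2353 - 0.031668 i$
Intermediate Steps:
$q{\left(P \right)} = \sqrt{P}$
$b = \left(50 + 8 i\right)^{2}$ ($b = \left(50 + \sqrt{\left(-4\right)^{3}}\right)^{2} = \left(50 + \sqrt{-64}\right)^{2} = \left(50 + 8 i\right)^{2} \approx 2436.0 + 800.0 i$)
$\frac{-33641 + b}{-5806 - 19456} = \frac{-33641 + \left(2436 + 800 i\right)}{-5806 - 19456} = \frac{-31205 + 800 i}{-25262} = \left(-31205 + 800 i\right) \left(- \frac{1}{25262}\right) = \frac{31205}{25262} - \frac{400 i}{12631}$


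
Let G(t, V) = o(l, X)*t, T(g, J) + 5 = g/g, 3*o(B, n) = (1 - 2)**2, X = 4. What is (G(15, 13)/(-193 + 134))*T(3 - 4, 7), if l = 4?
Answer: 20/59 ≈ 0.33898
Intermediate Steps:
o(B, n) = 1/3 (o(B, n) = (1 - 2)**2/3 = (1/3)*(-1)**2 = (1/3)*1 = 1/3)
T(g, J) = -4 (T(g, J) = -5 + g/g = -5 + 1 = -4)
G(t, V) = t/3
(G(15, 13)/(-193 + 134))*T(3 - 4, 7) = (((1/3)*15)/(-193 + 134))*(-4) = (5/(-59))*(-4) = -1/59*5*(-4) = -5/59*(-4) = 20/59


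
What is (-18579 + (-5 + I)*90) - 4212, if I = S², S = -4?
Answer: -21801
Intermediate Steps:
I = 16 (I = (-4)² = 16)
(-18579 + (-5 + I)*90) - 4212 = (-18579 + (-5 + 16)*90) - 4212 = (-18579 + 11*90) - 4212 = (-18579 + 990) - 4212 = -17589 - 4212 = -21801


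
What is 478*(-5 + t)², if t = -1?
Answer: 17208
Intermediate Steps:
478*(-5 + t)² = 478*(-5 - 1)² = 478*(-6)² = 478*36 = 17208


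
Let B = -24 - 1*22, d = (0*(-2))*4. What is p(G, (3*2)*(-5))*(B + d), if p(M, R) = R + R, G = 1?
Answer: 2760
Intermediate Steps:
d = 0 (d = 0*4 = 0)
p(M, R) = 2*R
B = -46 (B = -24 - 22 = -46)
p(G, (3*2)*(-5))*(B + d) = (2*((3*2)*(-5)))*(-46 + 0) = (2*(6*(-5)))*(-46) = (2*(-30))*(-46) = -60*(-46) = 2760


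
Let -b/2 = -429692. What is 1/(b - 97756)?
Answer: 1/761628 ≈ 1.3130e-6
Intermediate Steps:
b = 859384 (b = -2*(-429692) = 859384)
1/(b - 97756) = 1/(859384 - 97756) = 1/761628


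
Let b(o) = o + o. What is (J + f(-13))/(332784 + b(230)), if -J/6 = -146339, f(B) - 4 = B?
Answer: 878025/333244 ≈ 2.6348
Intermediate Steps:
f(B) = 4 + B
b(o) = 2*o
J = 878034 (J = -6*(-146339) = 878034)
(J + f(-13))/(332784 + b(230)) = (878034 + (4 - 13))/(332784 + 2*230) = (878034 - 9)/(332784 + 460) = 878025/333244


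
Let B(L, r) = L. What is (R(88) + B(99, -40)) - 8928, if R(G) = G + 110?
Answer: -8631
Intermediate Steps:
R(G) = 110 + G
(R(88) + B(99, -40)) - 8928 = ((110 + 88) + 99) - 8928 = (198 + 99) - 8928 = 297 - 8928 = -8631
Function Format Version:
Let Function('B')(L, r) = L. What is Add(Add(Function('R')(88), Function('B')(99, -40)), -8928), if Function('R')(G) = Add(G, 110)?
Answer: -8631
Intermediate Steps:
Function('R')(G) = Add(110, G)
Add(Add(Function('R')(88), Function('B')(99, -40)), -8928) = Add(Add(Add(110, 88), 99), -8928) = Add(Add(198, 99), -8928) = Add(297, -8928) = -8631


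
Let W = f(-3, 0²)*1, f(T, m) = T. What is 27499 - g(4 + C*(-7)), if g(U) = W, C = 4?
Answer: 27502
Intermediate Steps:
W = -3 (W = -3*1 = -3)
g(U) = -3
27499 - g(4 + C*(-7)) = 27499 - 1*(-3) = 27499 + 3 = 27502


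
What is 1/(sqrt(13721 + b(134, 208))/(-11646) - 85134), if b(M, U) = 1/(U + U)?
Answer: -4803413134351104/408933773779841179999 + 46584*sqrt(148406362)/408933773779841179999 ≈ -1.1746e-5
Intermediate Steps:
b(M, U) = 1/(2*U)
1/(sqrt(13721 + b(134, 208))/(-11646) - 85134) = 1/(sqrt(13721 + (1/2)/208)/(-11646) - 85134) = 1/(sqrt(13721 + (1/2)*(1/208))*(-1/11646) - 85134) = 1/(sqrt(13721 + 1/416)*(-1/11646) - 85134) = 1/(sqrt(5707937/416)*(-1/11646) - 85134) = 1/((sqrt(148406362)/104)*(-1/11646) - 85134) = 1/(-sqrt(148406362)/1211184 - 85134) = 1/(-85134 - sqrt(148406362)/1211184)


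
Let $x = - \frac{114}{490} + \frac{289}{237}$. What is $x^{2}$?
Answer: $\frac{3282831616}{3371544225} \approx 0.97369$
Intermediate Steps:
$x = \frac{57296}{58065}$ ($x = \left(-114\right) \frac{1}{490} + 289 \cdot \frac{1}{237} = - \frac{57}{245} + \frac{289}{237} = \frac{57296}{58065} \approx 0.98676$)
$x^{2} = \left(\frac{57296}{58065}\right)^{2} = \frac{3282831616}{3371544225}$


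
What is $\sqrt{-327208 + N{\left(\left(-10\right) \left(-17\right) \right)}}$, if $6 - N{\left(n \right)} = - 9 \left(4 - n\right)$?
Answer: $2 i \sqrt{82174} \approx 573.32 i$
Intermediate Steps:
$N{\left(n \right)} = 42 - 9 n$ ($N{\left(n \right)} = 6 - - 9 \left(4 - n\right) = 6 - \left(-36 + 9 n\right) = 42 - 9 n$)
$\sqrt{-327208 + N{\left(\left(-10\right) \left(-17\right) \right)}} = \sqrt{-327208 + \left(42 - 9 \left(\left(-10\right) \left(-17\right)\right)\right)} = \sqrt{-327208 + \left(42 - 1530\right)} = \sqrt{-327208 - 1488} = \sqrt{-328696} = 2 i \sqrt{82174}$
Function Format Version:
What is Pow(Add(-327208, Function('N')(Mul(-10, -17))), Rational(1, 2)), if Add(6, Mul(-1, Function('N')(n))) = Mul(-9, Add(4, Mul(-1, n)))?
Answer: Mul(2, I, Pow(82174, Rational(1, 2))) ≈ Mul(573.32, I)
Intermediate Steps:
Function('N')(n) = Add(42, Mul(-9, n)) (Function('N')(n) = Add(6, Mul(-1, Mul(-9, Add(4, Mul(-1, n))))) = Add(6, Mul(-1, Add(-36, Mul(9, n)))) = Add(6, Add(36, Mul(-9, n))) = Add(42, Mul(-9, n)))
Pow(Add(-327208, Function('N')(Mul(-10, -17))), Rational(1, 2)) = Pow(Add(-327208, Add(42, Mul(-9, Mul(-10, -17)))), Rational(1, 2)) = Pow(Add(-327208, Add(42, Mul(-9, 170))), Rational(1, 2)) = Pow(Add(-327208, Add(42, -1530)), Rational(1, 2)) = Pow(Add(-327208, -1488), Rational(1, 2)) = Pow(-328696, Rational(1, 2)) = Mul(2, I, Pow(82174, Rational(1, 2)))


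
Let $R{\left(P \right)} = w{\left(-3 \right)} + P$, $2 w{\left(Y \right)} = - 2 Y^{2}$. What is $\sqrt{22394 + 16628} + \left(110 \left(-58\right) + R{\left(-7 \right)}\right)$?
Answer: $-6396 + \sqrt{39022} \approx -6198.5$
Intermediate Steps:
$w{\left(Y \right)} = - Y^{2}$ ($w{\left(Y \right)} = \frac{\left(-2\right) Y^{2}}{2} = - Y^{2}$)
$R{\left(P \right)} = -9 + P$ ($R{\left(P \right)} = - \left(-3\right)^{2} + P = \left(-1\right) 9 + P = -9 + P$)
$\sqrt{22394 + 16628} + \left(110 \left(-58\right) + R{\left(-7 \right)}\right) = \sqrt{22394 + 16628} + \left(110 \left(-58\right) - 16\right) = \sqrt{39022} - 6396 = -6396 + \sqrt{39022}$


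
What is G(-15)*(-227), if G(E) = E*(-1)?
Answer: -3405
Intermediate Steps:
G(E) = -E
G(-15)*(-227) = -1*(-15)*(-227) = 15*(-227) = -3405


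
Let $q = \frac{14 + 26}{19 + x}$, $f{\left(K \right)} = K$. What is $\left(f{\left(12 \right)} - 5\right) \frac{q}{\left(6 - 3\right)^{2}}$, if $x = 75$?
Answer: $\frac{140}{423} \approx 0.33097$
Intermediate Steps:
$q = \frac{20}{47}$ ($q = \frac{14 + 26}{19 + 75} = \frac{40}{94} = 40 \cdot \frac{1}{94} = \frac{20}{47} \approx 0.42553$)
$\left(f{\left(12 \right)} - 5\right) \frac{q}{\left(6 - 3\right)^{2}} = \left(12 - 5\right) \frac{20}{47 \left(6 - 3\right)^{2}} = 7 \frac{20}{47 \cdot 3^{2}} = 7 \frac{20}{47 \cdot 9} = 7 \cdot \frac{20}{47} \cdot \frac{1}{9} = 7 \cdot \frac{20}{423} = \frac{140}{423}$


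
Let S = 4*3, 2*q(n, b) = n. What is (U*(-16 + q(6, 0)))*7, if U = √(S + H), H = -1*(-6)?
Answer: -273*√2 ≈ -386.08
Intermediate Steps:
q(n, b) = n/2
S = 12
H = 6
U = 3*√2 (U = √(12 + 6) = √18 = 3*√2 ≈ 4.2426)
(U*(-16 + q(6, 0)))*7 = ((3*√2)*(-16 + (½)*6))*7 = ((3*√2)*(-16 + 3))*7 = ((3*√2)*(-13))*7 = -39*√2*7 = -273*√2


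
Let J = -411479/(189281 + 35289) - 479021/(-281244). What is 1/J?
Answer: -1373020980/177222911 ≈ -7.7474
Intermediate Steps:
J = -177222911/1373020980 (J = -411479/224570 - 479021*(-1/281244) = -411479*1/224570 + 20827/12228 = -411479/224570 + 20827/12228 = -177222911/1373020980 ≈ -0.12908)
1/J = 1/(-177222911/1373020980) = -1373020980/177222911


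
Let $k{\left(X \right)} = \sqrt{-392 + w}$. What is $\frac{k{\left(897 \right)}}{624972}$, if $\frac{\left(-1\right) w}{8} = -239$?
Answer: $\frac{\sqrt{95}}{156243} \approx 6.2382 \cdot 10^{-5}$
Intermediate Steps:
$w = 1912$ ($w = \left(-8\right) \left(-239\right) = 1912$)
$k{\left(X \right)} = 4 \sqrt{95}$ ($k{\left(X \right)} = \sqrt{-392 + 1912} = \sqrt{1520} = 4 \sqrt{95}$)
$\frac{k{\left(897 \right)}}{624972} = \frac{4 \sqrt{95}}{624972} = 4 \sqrt{95} \cdot \frac{1}{624972} = \frac{\sqrt{95}}{156243}$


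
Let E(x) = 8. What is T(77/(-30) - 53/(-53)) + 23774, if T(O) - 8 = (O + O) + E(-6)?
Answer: 356803/15 ≈ 23787.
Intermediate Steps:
T(O) = 16 + 2*O (T(O) = 8 + ((O + O) + 8) = 8 + (2*O + 8) = 8 + (8 + 2*O) = 16 + 2*O)
T(77/(-30) - 53/(-53)) + 23774 = (16 + 2*(77/(-30) - 53/(-53))) + 23774 = (16 + 2*(77*(-1/30) - 53*(-1/53))) + 23774 = (16 + 2*(-77/30 + 1)) + 23774 = (16 + 2*(-47/30)) + 23774 = (16 - 47/15) + 23774 = 193/15 + 23774 = 356803/15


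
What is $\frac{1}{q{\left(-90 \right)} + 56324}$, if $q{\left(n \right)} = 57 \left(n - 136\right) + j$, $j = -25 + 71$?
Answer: $\frac{1}{43488} \approx 2.2995 \cdot 10^{-5}$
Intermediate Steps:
$j = 46$
$q{\left(n \right)} = -7706 + 57 n$ ($q{\left(n \right)} = 57 \left(n - 136\right) + 46 = 57 \left(-136 + n\right) + 46 = \left(-7752 + 57 n\right) + 46 = -7706 + 57 n$)
$\frac{1}{q{\left(-90 \right)} + 56324} = \frac{1}{\left(-7706 + 57 \left(-90\right)\right) + 56324} = \frac{1}{\left(-7706 - 5130\right) + 56324} = \frac{1}{-12836 + 56324} = \frac{1}{43488}$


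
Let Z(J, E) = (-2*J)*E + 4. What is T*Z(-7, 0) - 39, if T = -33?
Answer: -171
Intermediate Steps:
Z(J, E) = 4 - 2*E*J (Z(J, E) = -2*E*J + 4 = 4 - 2*E*J)
T*Z(-7, 0) - 39 = -33*(4 - 2*0*(-7)) - 39 = -33*(4 + 0) - 39 = -33*4 - 39 = -132 - 39 = -171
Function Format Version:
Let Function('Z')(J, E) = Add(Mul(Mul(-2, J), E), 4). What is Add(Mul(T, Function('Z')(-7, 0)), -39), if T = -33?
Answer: -171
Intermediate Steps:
Function('Z')(J, E) = Add(4, Mul(-2, E, J)) (Function('Z')(J, E) = Add(Mul(-2, E, J), 4) = Add(4, Mul(-2, E, J)))
Add(Mul(T, Function('Z')(-7, 0)), -39) = Add(Mul(-33, Add(4, Mul(-2, 0, -7))), -39) = Add(Mul(-33, Add(4, 0)), -39) = Add(Mul(-33, 4), -39) = Add(-132, -39) = -171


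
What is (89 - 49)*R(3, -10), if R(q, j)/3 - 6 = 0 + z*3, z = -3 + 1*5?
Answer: 1440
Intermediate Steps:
z = 2 (z = -3 + 5 = 2)
R(q, j) = 36 (R(q, j) = 18 + 3*(0 + 2*3) = 18 + 3*(0 + 6) = 18 + 3*6 = 18 + 18 = 36)
(89 - 49)*R(3, -10) = (89 - 49)*36 = 40*36 = 1440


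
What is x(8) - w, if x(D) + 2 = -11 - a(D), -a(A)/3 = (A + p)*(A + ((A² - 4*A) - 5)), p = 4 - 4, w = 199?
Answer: 628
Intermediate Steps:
p = 0
a(A) = -3*A*(-5 + A² - 3*A) (a(A) = -3*(A + 0)*(A + ((A² - 4*A) - 5)) = -3*A*(A + (-5 + A² - 4*A)) = -3*A*(-5 + A² - 3*A))
x(D) = -13 - 3*D*(5 - D² + 3*D) (x(D) = -2 + (-11 - 3*D*(5 - D² + 3*D)) = -13 - 3*D*(5 - D² + 3*D))
x(8) - w = (-13 - 15*8 - 9*8² + 3*8³) - 1*199 = (-13 - 120 - 9*64 + 3*512) - 199 = (-13 - 120 - 576 + 1536) - 199 = 827 - 199 = 628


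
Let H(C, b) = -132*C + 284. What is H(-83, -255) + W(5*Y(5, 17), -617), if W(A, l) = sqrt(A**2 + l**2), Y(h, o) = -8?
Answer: 11240 + sqrt(382289) ≈ 11858.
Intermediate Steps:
H(C, b) = 284 - 132*C
H(-83, -255) + W(5*Y(5, 17), -617) = (284 - 132*(-83)) + sqrt((5*(-8))**2 + (-617)**2) = (284 + 10956) + sqrt((-40)**2 + 380689) = 11240 + sqrt(1600 + 380689) = 11240 + sqrt(382289)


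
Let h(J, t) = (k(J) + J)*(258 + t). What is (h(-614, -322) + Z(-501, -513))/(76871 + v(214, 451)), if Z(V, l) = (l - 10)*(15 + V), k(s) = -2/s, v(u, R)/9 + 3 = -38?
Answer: 45048227/11743057 ≈ 3.8362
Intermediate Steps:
v(u, R) = -369 (v(u, R) = -27 + 9*(-38) = -27 - 342 = -369)
Z(V, l) = (-10 + l)*(15 + V)
h(J, t) = (258 + t)*(J - 2/J) (h(J, t) = (-2/J + J)*(258 + t) = (J - 2/J)*(258 + t) = (258 + t)*(J - 2/J))
(h(-614, -322) + Z(-501, -513))/(76871 + v(214, 451)) = ((-516 - 2*(-322) + (-614)**2*(258 - 322))/(-614) + (-150 - 10*(-501) + 15*(-513) - 501*(-513)))/(76871 - 369) = (-(-516 + 644 + 376996*(-64))/614 + (-150 + 5010 - 7695 + 257013))/76502 = (-(-516 + 644 - 24127744)/614 + 254178)*(1/76502) = (-1/614*(-24127616) + 254178)*(1/76502) = (12063808/307 + 254178)*(1/76502) = (90096454/307)*(1/76502) = 45048227/11743057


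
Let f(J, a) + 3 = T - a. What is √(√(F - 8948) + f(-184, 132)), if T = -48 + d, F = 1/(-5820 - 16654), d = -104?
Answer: √(-144958154012 + 22474*I*√4519461911322)/22474 ≈ 2.7556 + 17.164*I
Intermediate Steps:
F = -1/22474 (F = 1/(-22474) = -1/22474 ≈ -4.4496e-5)
T = -152 (T = -48 - 104 = -152)
f(J, a) = -155 - a (f(J, a) = -3 + (-152 - a) = -155 - a)
√(√(F - 8948) + f(-184, 132)) = √(√(-1/22474 - 8948) + (-155 - 1*132)) = √(√(-201097353/22474) + (-155 - 132)) = √(I*√4519461911322/22474 - 287) = √(-287 + I*√4519461911322/22474)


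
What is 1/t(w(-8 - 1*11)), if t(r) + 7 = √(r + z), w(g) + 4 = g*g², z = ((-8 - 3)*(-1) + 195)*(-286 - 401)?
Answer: -7/148434 - I*√148385/148434 ≈ -4.7159e-5 - 0.0025951*I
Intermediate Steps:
z = -141522 (z = (-11*(-1) + 195)*(-687) = (11 + 195)*(-687) = 206*(-687) = -141522)
w(g) = -4 + g³ (w(g) = -4 + g*g² = -4 + g³)
t(r) = -7 + √(-141522 + r) (t(r) = -7 + √(r - 141522) = -7 + √(-141522 + r))
1/t(w(-8 - 1*11)) = 1/(-7 + √(-141522 + (-4 + (-8 - 1*11)³))) = 1/(-7 + √(-141522 + (-4 + (-8 - 11)³))) = 1/(-7 + √(-141522 + (-4 + (-19)³))) = 1/(-7 + √(-141522 + (-4 - 6859))) = 1/(-7 + √(-141522 - 6863)) = 1/(-7 + √(-148385)) = 1/(-7 + I*√148385)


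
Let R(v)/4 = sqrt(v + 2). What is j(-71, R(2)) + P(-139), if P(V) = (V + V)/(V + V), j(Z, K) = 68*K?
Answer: 545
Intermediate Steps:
R(v) = 4*sqrt(2 + v) (R(v) = 4*sqrt(v + 2) = 4*sqrt(2 + v))
P(V) = 1 (P(V) = (2*V)/((2*V)) = (2*V)*(1/(2*V)) = 1)
j(-71, R(2)) + P(-139) = 68*(4*sqrt(2 + 2)) + 1 = 68*(4*sqrt(4)) + 1 = 68*(4*2) + 1 = 68*8 + 1 = 544 + 1 = 545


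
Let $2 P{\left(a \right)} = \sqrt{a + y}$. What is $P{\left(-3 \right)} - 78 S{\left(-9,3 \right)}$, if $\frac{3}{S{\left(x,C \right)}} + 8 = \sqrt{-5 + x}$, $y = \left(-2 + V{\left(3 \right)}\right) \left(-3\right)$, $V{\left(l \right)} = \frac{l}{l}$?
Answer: $24 + 3 i \sqrt{14} \approx 24.0 + 11.225 i$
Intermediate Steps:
$V{\left(l \right)} = 1$
$y = 3$ ($y = \left(-2 + 1\right) \left(-3\right) = \left(-1\right) \left(-3\right) = 3$)
$S{\left(x,C \right)} = \frac{3}{-8 + \sqrt{-5 + x}}$
$P{\left(a \right)} = \frac{\sqrt{3 + a}}{2}$ ($P{\left(a \right)} = \frac{\sqrt{a + 3}}{2} = \frac{\sqrt{3 + a}}{2}$)
$P{\left(-3 \right)} - 78 S{\left(-9,3 \right)} = \frac{\sqrt{3 - 3}}{2} - 78 \frac{3}{-8 + \sqrt{-5 - 9}} = \frac{\sqrt{0}}{2} - 78 \frac{3}{-8 + \sqrt{-14}} = \frac{1}{2} \cdot 0 - 78 \frac{3}{-8 + i \sqrt{14}} = 0 - \frac{234}{-8 + i \sqrt{14}} = - \frac{234}{-8 + i \sqrt{14}}$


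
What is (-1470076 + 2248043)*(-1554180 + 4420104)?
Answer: 2229594296508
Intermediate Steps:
(-1470076 + 2248043)*(-1554180 + 4420104) = 777967*2865924 = 2229594296508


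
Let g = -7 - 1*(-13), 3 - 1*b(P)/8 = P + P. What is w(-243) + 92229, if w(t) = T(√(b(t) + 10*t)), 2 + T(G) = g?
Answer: 92233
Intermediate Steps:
b(P) = 24 - 16*P (b(P) = 24 - 8*(P + P) = 24 - 16*P)
g = 6 (g = -7 + 13 = 6)
T(G) = 4 (T(G) = -2 + 6 = 4)
w(t) = 4
w(-243) + 92229 = 4 + 92229 = 92233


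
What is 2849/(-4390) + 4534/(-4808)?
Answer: -8400563/5276780 ≈ -1.5920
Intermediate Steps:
2849/(-4390) + 4534/(-4808) = 2849*(-1/4390) + 4534*(-1/4808) = -2849/4390 - 2267/2404 = -8400563/5276780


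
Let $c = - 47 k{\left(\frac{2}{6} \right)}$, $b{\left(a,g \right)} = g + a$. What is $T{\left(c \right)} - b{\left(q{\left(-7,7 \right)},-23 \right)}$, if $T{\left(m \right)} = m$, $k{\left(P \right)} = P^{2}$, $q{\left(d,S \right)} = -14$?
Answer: $\frac{286}{9} \approx 31.778$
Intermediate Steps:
$b{\left(a,g \right)} = a + g$
$c = - \frac{47}{9}$ ($c = - 47 \left(\frac{2}{6}\right)^{2} = - 47 \left(2 \cdot \frac{1}{6}\right)^{2} = - \frac{47}{9} \approx -5.2222$)
$T{\left(c \right)} - b{\left(q{\left(-7,7 \right)},-23 \right)} = - \frac{47}{9} - \left(-14 - 23\right) = - \frac{47}{9} - -37 = - \frac{47}{9} + 37 = \frac{286}{9}$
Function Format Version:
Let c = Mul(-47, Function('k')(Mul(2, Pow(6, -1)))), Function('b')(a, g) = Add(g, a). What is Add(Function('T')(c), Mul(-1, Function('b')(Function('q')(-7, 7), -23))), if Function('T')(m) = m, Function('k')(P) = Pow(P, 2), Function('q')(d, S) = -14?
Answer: Rational(286, 9) ≈ 31.778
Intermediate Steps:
Function('b')(a, g) = Add(a, g)
c = Rational(-47, 9) (c = Mul(-47, Pow(Mul(2, Pow(6, -1)), 2)) = Mul(-47, Pow(Mul(2, Rational(1, 6)), 2)) = Mul(-47, Pow(Rational(1, 3), 2)) = Mul(-47, Rational(1, 9)) = Rational(-47, 9) ≈ -5.2222)
Add(Function('T')(c), Mul(-1, Function('b')(Function('q')(-7, 7), -23))) = Add(Rational(-47, 9), Mul(-1, Add(-14, -23))) = Add(Rational(-47, 9), Mul(-1, -37)) = Add(Rational(-47, 9), 37) = Rational(286, 9)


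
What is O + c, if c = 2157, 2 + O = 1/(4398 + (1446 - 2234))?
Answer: 7779551/3610 ≈ 2155.0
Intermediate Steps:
O = -7219/3610 (O = -2 + 1/(4398 + (1446 - 2234)) = -2 + 1/(4398 - 788) = -2 + 1/3610 = -7219/3610 ≈ -1.9997)
O + c = -7219/3610 + 2157 = 7779551/3610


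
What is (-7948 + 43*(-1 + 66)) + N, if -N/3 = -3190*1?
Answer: 4417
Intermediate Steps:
N = 9570 (N = -(-9570) = -3*(-3190) = 9570)
(-7948 + 43*(-1 + 66)) + N = (-7948 + 43*(-1 + 66)) + 9570 = (-7948 + 43*65) + 9570 = (-7948 + 2795) + 9570 = -5153 + 9570 = 4417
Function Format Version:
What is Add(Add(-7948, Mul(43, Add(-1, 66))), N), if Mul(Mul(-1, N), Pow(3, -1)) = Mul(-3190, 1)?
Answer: 4417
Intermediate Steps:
N = 9570 (N = Mul(-3, Mul(-3190, 1)) = Mul(-3, -3190) = 9570)
Add(Add(-7948, Mul(43, Add(-1, 66))), N) = Add(Add(-7948, Mul(43, Add(-1, 66))), 9570) = Add(Add(-7948, Mul(43, 65)), 9570) = Add(Add(-7948, 2795), 9570) = Add(-5153, 9570) = 4417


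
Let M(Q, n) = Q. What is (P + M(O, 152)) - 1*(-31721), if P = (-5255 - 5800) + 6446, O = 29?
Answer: 27141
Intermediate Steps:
P = -4609 (P = -11055 + 6446 = -4609)
(P + M(O, 152)) - 1*(-31721) = (-4609 + 29) - 1*(-31721) = -4580 + 31721 = 27141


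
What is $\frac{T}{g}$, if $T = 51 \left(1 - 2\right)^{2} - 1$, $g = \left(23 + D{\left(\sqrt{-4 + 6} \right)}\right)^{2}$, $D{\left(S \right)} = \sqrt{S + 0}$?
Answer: $\frac{50}{\left(23 + \sqrt[4]{2}\right)^{2}} \approx 0.085453$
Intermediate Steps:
$D{\left(S \right)} = \sqrt{S}$
$g = \left(23 + \sqrt[4]{2}\right)^{2}$ ($g = \left(23 + \sqrt{\sqrt{-4 + 6}}\right)^{2} = \left(23 + \sqrt{\sqrt{2}}\right)^{2} = \left(23 + \sqrt[4]{2}\right)^{2} \approx 585.12$)
$T = 50$ ($T = 51 \left(-1\right)^{2} - 1 = 51 \cdot 1 - 1 = 51 - 1 = 50$)
$\frac{T}{g} = \frac{50}{\left(23 + \sqrt[4]{2}\right)^{2}}$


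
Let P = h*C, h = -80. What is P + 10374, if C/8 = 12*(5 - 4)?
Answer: 2694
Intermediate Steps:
C = 96 (C = 8*(12*(5 - 4)) = 8*(12*1) = 8*12 = 96)
P = -7680 (P = -80*96 = -7680)
P + 10374 = -7680 + 10374 = 2694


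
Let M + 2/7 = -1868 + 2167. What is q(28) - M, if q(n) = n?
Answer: -1895/7 ≈ -270.71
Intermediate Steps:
M = 2091/7 (M = -2/7 + (-1868 + 2167) = -2/7 + 299 = 2091/7 ≈ 298.71)
q(28) - M = 28 - 1*2091/7 = 28 - 2091/7 = -1895/7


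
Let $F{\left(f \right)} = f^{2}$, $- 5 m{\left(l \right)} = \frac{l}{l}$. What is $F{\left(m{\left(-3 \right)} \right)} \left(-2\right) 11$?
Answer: $- \frac{22}{25} \approx -0.88$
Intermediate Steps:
$m{\left(l \right)} = - \frac{1}{5}$ ($m{\left(l \right)} = - \frac{l \frac{1}{l}}{5} = \left(- \frac{1}{5}\right) 1 = - \frac{1}{5}$)
$F{\left(m{\left(-3 \right)} \right)} \left(-2\right) 11 = \left(- \frac{1}{5}\right)^{2} \left(-2\right) 11 = \frac{1}{25} \left(-2\right) 11 = \left(- \frac{2}{25}\right) 11 = - \frac{22}{25}$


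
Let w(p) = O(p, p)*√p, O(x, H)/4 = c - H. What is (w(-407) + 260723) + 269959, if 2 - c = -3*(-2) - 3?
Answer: 530682 + 1624*I*√407 ≈ 5.3068e+5 + 32763.0*I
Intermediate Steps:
c = -1 (c = 2 - (-3*(-2) - 3) = 2 - (6 - 3) = 2 - 1*3 = 2 - 3 = -1)
O(x, H) = -4 - 4*H (O(x, H) = 4*(-1 - H) = -4 - 4*H)
w(p) = √p*(-4 - 4*p) (w(p) = (-4 - 4*p)*√p = √p*(-4 - 4*p))
(w(-407) + 260723) + 269959 = (4*√(-407)*(-1 - 1*(-407)) + 260723) + 269959 = (4*(I*√407)*(-1 + 407) + 260723) + 269959 = (4*(I*√407)*406 + 260723) + 269959 = (1624*I*√407 + 260723) + 269959 = (260723 + 1624*I*√407) + 269959 = 530682 + 1624*I*√407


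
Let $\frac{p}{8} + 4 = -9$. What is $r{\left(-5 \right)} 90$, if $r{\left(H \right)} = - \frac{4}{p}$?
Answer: $\frac{45}{13} \approx 3.4615$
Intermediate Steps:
$p = -104$ ($p = -32 + 8 \left(-9\right) = -32 - 72 = -104$)
$r{\left(H \right)} = \frac{1}{26}$ ($r{\left(H \right)} = - \frac{4}{-104} = \left(-4\right) \left(- \frac{1}{104}\right) = \frac{1}{26}$)
$r{\left(-5 \right)} 90 = \frac{1}{26} \cdot 90 = \frac{45}{13}$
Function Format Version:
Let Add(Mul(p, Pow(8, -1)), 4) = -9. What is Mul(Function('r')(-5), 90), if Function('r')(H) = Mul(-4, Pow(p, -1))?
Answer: Rational(45, 13) ≈ 3.4615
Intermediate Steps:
p = -104 (p = Add(-32, Mul(8, -9)) = Add(-32, -72) = -104)
Function('r')(H) = Rational(1, 26) (Function('r')(H) = Mul(-4, Pow(-104, -1)) = Mul(-4, Rational(-1, 104)) = Rational(1, 26))
Mul(Function('r')(-5), 90) = Mul(Rational(1, 26), 90) = Rational(45, 13)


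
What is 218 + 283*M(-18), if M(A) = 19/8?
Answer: 7121/8 ≈ 890.13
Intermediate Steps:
M(A) = 19/8 (M(A) = 19*(⅛) = 19/8)
218 + 283*M(-18) = 218 + 283*(19/8) = 218 + 5377/8 = 7121/8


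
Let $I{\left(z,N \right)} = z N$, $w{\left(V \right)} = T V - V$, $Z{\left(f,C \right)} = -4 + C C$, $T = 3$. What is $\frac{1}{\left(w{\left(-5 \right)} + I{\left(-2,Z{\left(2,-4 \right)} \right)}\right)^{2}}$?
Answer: $\frac{1}{1156} \approx 0.00086505$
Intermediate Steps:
$Z{\left(f,C \right)} = -4 + C^{2}$
$w{\left(V \right)} = 2 V$ ($w{\left(V \right)} = 3 V - V = 2 V$)
$I{\left(z,N \right)} = N z$
$\frac{1}{\left(w{\left(-5 \right)} + I{\left(-2,Z{\left(2,-4 \right)} \right)}\right)^{2}} = \frac{1}{\left(2 \left(-5\right) + \left(-4 + \left(-4\right)^{2}\right) \left(-2\right)\right)^{2}} = \frac{1}{\left(-10 + \left(-4 + 16\right) \left(-2\right)\right)^{2}} = \frac{1}{\left(-10 + 12 \left(-2\right)\right)^{2}} = \frac{1}{\left(-10 - 24\right)^{2}} = \frac{1}{\left(-34\right)^{2}} = \frac{1}{1156}$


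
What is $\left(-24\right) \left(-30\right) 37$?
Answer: $26640$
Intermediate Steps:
$\left(-24\right) \left(-30\right) 37 = 720 \cdot 37 = 26640$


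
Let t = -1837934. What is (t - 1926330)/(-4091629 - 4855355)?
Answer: 470533/1118373 ≈ 0.42073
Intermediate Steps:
(t - 1926330)/(-4091629 - 4855355) = (-1837934 - 1926330)/(-4091629 - 4855355) = -3764264/(-8946984) = -3764264*(-1/8946984) = 470533/1118373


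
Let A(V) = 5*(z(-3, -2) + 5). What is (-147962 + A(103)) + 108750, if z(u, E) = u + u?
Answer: -39217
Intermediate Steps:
z(u, E) = 2*u
A(V) = -5 (A(V) = 5*(2*(-3) + 5) = 5*(-6 + 5) = 5*(-1) = -5)
(-147962 + A(103)) + 108750 = (-147962 - 5) + 108750 = -147967 + 108750 = -39217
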